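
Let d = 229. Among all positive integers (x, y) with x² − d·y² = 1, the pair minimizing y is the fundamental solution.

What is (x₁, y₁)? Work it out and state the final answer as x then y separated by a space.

[15; 7,1,1,7,30] for √229; ℓ=5 ⇒ convergent index 9
a_0=15:  p_0=15·1+0=15,  q_0=15·0+1=1
a_1=7:  p_1=7·15+1=106,  q_1=7·1+0=7
a_2=1:  p_2=1·106+15=121,  q_2=1·7+1=8
a_3=1:  p_3=1·121+106=227,  q_3=1·8+7=15
…
a_5=30:  p_5=30·1710+227=51527,  q_5=30·113+15=3405
a_6=7:  p_6=7·51527+1710=362399,  q_6=7·3405+113=23948
a_7=1:  p_7=1·362399+51527=413926,  q_7=1·23948+3405=27353
a_8=1:  p_8=1·413926+362399=776325,  q_8=1·27353+23948=51301
a_9=7:  p_9=7·776325+413926=5848201,  q_9=7·51301+27353=386460
fundamental: x₁=5848201, y₁=386460  (since 34201454936401 − 229·149351331600 = 1)

5848201 386460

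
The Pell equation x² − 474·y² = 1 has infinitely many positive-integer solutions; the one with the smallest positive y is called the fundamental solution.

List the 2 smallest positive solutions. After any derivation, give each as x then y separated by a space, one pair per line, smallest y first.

√474 → a₀=21, period (1,3,2,1,1,…,3,1,42); ℓ=14 even so k=13
k=0  a_k=21  p_k/q_k = 21/1
k=1  a_k=1  p_k/q_k = 22/1
k=2  a_k=3  p_k/q_k = 87/4
…
k=6  a_k=1  p_k/q_k = 762/35
k=7  a_k=6  p_k/q_k = 5051/232
…
k=12  a_k=3  p_k/q_k = 149331/6859
k=13  a_k=1  p_k/q_k = 193549/8890
(x₁, y₁) = (193549, 8890);  193549² − 474·8890² = 1 ✓
(x_2, y_2) = (193549·193549 + 474·8890·8890, 193549·8890 + 8890·193549) = (74922430801, 3441301220)

193549 8890
74922430801 3441301220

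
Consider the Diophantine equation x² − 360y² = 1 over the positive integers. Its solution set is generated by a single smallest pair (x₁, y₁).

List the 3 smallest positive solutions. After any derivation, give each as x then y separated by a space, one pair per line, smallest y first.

19 1
721 38
27379 1443

[18; 1,36] for √360; ℓ=2 ⇒ convergent index 1
i=0: a=18 ⇒ p=18, q=1
i=1: a=1 ⇒ p=19, q=1
→ (19, 1).  Check: 19²=361, 360·1²=360, difference 1.
(x_2, y_2) = (19·19 + 360·1·1, 19·1 + 1·19) = (721, 38)
(x_3, y_3) = (19·721 + 360·1·38, 19·38 + 1·721) = (27379, 1443)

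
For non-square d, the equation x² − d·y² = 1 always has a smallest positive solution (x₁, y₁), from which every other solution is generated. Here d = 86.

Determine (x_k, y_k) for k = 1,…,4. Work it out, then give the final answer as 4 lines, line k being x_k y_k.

d=86: √d = [9; 3,1,1,1,8,1,1,1,3,18] (ℓ=10, even), read p_9/q_9
step 0: (9, 1)  from 9·(1,0) + (0,1)
…
step 2: (37, 4)  from 1·(28,3) + (9,1)
…
step 4: (102, 11)  from 1·(65,7) + (37,4)
step 5: (881, 95)  from 8·(102,11) + (65,7)
step 6: (983, 106)  from 1·(881,95) + (102,11)
step 7: (1864, 201)  from 1·(983,106) + (881,95)
step 8: (2847, 307)  from 1·(1864,201) + (983,106)
step 9: (10405, 1122)  from 3·(2847,307) + (1864,201)
fundamental: x₁=10405, y₁=1122  (since 108264025 − 86·1258884 = 1)
(x_2, y_2) = (10405·10405 + 86·1122·1122, 10405·1122 + 1122·10405) = (216528049, 23348820)
(x_3, y_3) = (10405·216528049 + 86·1122·23348820, 10405·23348820 + 1122·216528049) = (4505948689285, 485888943078)
(x_4, y_4) = (10405·4505948689285 + 86·1122·485888943078, 10405·485888943078 + 1122·4505948689285) = (93768792007492801, 10111348882104360)

10405 1122
216528049 23348820
4505948689285 485888943078
93768792007492801 10111348882104360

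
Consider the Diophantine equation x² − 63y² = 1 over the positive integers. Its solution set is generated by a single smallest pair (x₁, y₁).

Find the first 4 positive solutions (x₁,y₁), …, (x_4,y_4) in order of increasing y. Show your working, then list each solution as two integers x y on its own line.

8 1
127 16
2024 255
32257 4064

√63 → a₀=7, period (1,14); ℓ=2 even so k=1
step 0: (7, 1)  from 7·(1,0) + (0,1)
step 1: (8, 1)  from 1·(7,1) + (1,0)
fundamental: x₁=8, y₁=1  (since 64 − 63·1 = 1)
n=2: (8,1)∘(8,1) = (8·8+63·1·1, 8·1+1·8) = (127,16)
n=3: (127,16)∘(8,1) = (8·127+63·1·16, 8·16+1·127) = (2024,255)
n=4: (2024,255)∘(8,1) = (8·2024+63·1·255, 8·255+1·2024) = (32257,4064)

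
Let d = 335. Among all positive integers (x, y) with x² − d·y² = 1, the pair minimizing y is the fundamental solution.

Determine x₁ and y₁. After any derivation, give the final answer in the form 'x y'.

604 33

[18; 3,3,3,36] for √335; ℓ=4 ⇒ convergent index 3
i=0: a=18 ⇒ p=18, q=1
i=1: a=3 ⇒ p=55, q=3
i=2: a=3 ⇒ p=183, q=10
i=3: a=3 ⇒ p=604, q=33
(x₁, y₁) = (604, 33);  604² − 335·33² = 1 ✓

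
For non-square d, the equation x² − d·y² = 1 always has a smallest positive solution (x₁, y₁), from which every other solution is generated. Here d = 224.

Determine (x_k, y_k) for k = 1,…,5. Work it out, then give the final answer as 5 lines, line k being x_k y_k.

15 1
449 30
13455 899
403201 26940
12082575 807301

[14; 1,28] for √224; ℓ=2 ⇒ convergent index 1
a_0=14:  p_0=14·1+0=14,  q_0=14·0+1=1
a_1=1:  p_1=1·14+1=15,  q_1=1·1+0=1
fundamental: x₁=15, y₁=1  (since 225 − 224·1 = 1)
n=2: (15,1)∘(15,1) = (15·15+224·1·1, 15·1+1·15) = (449,30)
n=3: (449,30)∘(15,1) = (15·449+224·1·30, 15·30+1·449) = (13455,899)
n=4: (13455,899)∘(15,1) = (15·13455+224·1·899, 15·899+1·13455) = (403201,26940)
n=5: (403201,26940)∘(15,1) = (15·403201+224·1·26940, 15·26940+1·403201) = (12082575,807301)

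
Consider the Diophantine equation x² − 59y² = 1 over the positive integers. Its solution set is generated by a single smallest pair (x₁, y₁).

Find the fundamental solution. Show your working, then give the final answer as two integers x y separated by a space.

√59 → a₀=7, period (1,2,7,2,1,14); ℓ=6 even so k=5
a_0=7:  p_0=7·1+0=7,  q_0=7·0+1=1
a_1=1:  p_1=1·7+1=8,  q_1=1·1+0=1
…
a_4=2:  p_4=2·169+23=361,  q_4=2·22+3=47
a_5=1:  p_5=1·361+169=530,  q_5=1·47+22=69
(x₁, y₁) = (530, 69);  530² − 59·69² = 1 ✓

530 69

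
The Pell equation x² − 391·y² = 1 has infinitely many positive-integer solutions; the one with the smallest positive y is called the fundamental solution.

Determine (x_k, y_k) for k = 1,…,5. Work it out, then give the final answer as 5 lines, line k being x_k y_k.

√391 = [19; 1,3,2,2,1,…,3,1,38, …], period ℓ=16 (even) → k=15
i=0: a=19 ⇒ p=19, q=1
i=1: a=1 ⇒ p=20, q=1
…
i=3: a=2 ⇒ p=178, q=9
i=4: a=2 ⇒ p=435, q=22
…
i=7: a=2 ⇒ p=2709, q=137
i=8: a=19 ⇒ p=52519, q=2656
i=9: a=2 ⇒ p=107747, q=5449
i=10: a=1 ⇒ p=160266, q=8105
…
i=14: a=3 ⇒ p=5678083, q=287153
i=15: a=1 ⇒ p=7338680, q=371133
(x₁, y₁) = (7338680, 371133);  7338680² − 391·371133² = 1 ✓
(x_2, y_2) = (7338680·7338680 + 391·371133·371133, 7338680·371133 + 371133·7338680) = (107712448284799, 5447252648880)
(x_3, y_3) = (7338680·107712448284799 + 391·371133·5447252648880, 7338680·5447252648880 + 371133·107712448284799) = (1580934379957370111960, 79951288138564985667)
(x_4, y_4) = (7338680·1580934379957370111960 + 391·371133·79951288138564985667, 7338680·79951288138564985667 + 371133·1580934379957370111960) = (23203943031010998074028940801, 1173473838473442730776750240)
(x_5, y_5) = (7338680·23203943031010998074028940801 + 391·371133·1173473838473442730776750240, 7338680·1173473838473442730776750240 + 371133·23203943031010998074028940801) = (340572625285638001757449457184853400, 17223497977856489447705304337580733)

7338680 371133
107712448284799 5447252648880
1580934379957370111960 79951288138564985667
23203943031010998074028940801 1173473838473442730776750240
340572625285638001757449457184853400 17223497977856489447705304337580733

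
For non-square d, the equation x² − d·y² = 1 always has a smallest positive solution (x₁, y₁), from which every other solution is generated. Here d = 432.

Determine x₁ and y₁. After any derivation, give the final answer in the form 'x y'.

1351 65

[20; 1,3,1,1,1,3,1,40] for √432; ℓ=8 ⇒ convergent index 7
k=0  a_k=20  p_k/q_k = 20/1
k=1  a_k=1  p_k/q_k = 21/1
…
k=3  a_k=1  p_k/q_k = 104/5
k=4  a_k=1  p_k/q_k = 187/9
k=5  a_k=1  p_k/q_k = 291/14
k=6  a_k=3  p_k/q_k = 1060/51
k=7  a_k=1  p_k/q_k = 1351/65
fundamental: x₁=1351, y₁=65  (since 1825201 − 432·4225 = 1)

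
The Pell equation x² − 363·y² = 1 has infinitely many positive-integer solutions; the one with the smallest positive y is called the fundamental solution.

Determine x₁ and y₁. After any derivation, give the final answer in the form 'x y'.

362 19

[19; 19,38] for √363; ℓ=2 ⇒ convergent index 1
a_0=19:  p_0=19·1+0=19,  q_0=19·0+1=1
a_1=19:  p_1=19·19+1=362,  q_1=19·1+0=19
(x₁, y₁) = (362, 19);  362² − 363·19² = 1 ✓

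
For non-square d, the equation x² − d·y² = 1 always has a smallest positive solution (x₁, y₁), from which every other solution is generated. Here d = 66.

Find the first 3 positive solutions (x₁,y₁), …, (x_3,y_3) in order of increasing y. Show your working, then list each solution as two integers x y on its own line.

√66 = [8; 8,16, …], period ℓ=2 (even) → k=1
i=0: a=8 ⇒ p=8, q=1
i=1: a=8 ⇒ p=65, q=8
(x₁, y₁) = (65, 8);  65² − 66·8² = 1 ✓
k=2:  x_2 = 65·65+66·8·8 = 8449,  y_2 = 65·8+8·65 = 1040
k=3:  x_3 = 65·8449+66·8·1040 = 1098305,  y_3 = 65·1040+8·8449 = 135192

65 8
8449 1040
1098305 135192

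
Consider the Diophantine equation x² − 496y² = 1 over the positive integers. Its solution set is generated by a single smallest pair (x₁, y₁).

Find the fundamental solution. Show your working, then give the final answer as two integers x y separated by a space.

4620799 207480

d=496: √d = [22; 3,1,2,4,1,…,1,3,44] (ℓ=16, even), read p_15/q_15
a_0=22:  p_0=22·1+0=22,  q_0=22·0+1=1
…
a_4=4:  p_4=4·245+89=1069,  q_4=4·11+4=48
…
a_7=2:  p_7=2·2383+1314=6080,  q_7=2·107+59=273
…
a_12=4:  p_12=4·84875+49709=389209,  q_12=4·3811+2232=17476
…
a_14=1:  p_14=1·863293+389209=1252502,  q_14=1·38763+17476=56239
a_15=3:  p_15=3·1252502+863293=4620799,  q_15=3·56239+38763=207480
(x₁, y₁) = (4620799, 207480);  4620799² − 496·207480² = 1 ✓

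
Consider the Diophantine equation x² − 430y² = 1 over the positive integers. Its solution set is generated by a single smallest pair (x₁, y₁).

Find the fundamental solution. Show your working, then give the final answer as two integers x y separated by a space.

√430 → a₀=20, period (1,2,1,3,1,…,2,1,40); ℓ=14 even so k=13
a_0=20:  p_0=20·1+0=20,  q_0=20·0+1=1
…
a_3=1:  p_3=1·62+21=83,  q_3=1·3+1=4
a_4=3:  p_4=3·83+62=311,  q_4=3·4+3=15
…
a_7=8:  p_7=8·2675+394=21794,  q_7=8·129+19=1051
a_8=6:  p_8=6·21794+2675=133439,  q_8=6·1051+129=6435
a_9=1:  p_9=1·133439+21794=155233,  q_9=1·6435+1051=7486
…
a_12=2:  p_12=2·754371+599138=2107880,  q_12=2·36379+28893=101651
a_13=1:  p_13=1·2107880+754371=2862251,  q_13=1·101651+36379=138030
→ (2862251, 138030).  Check: 2862251²=8192480787001, 430·138030²=8192480787000, difference 1.

2862251 138030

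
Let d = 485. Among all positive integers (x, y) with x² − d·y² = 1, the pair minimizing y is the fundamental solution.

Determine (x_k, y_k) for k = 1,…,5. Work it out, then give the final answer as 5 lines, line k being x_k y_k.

969 44
1877921 85272
3639409929 165257092
7053174564481 320268159024
13669048666554249 620679526931420

d=485: √d = [22; 44] (ℓ=1, odd), read p_1/q_1
k=0  a_k=22  p_k/q_k = 22/1
k=1  a_k=44  p_k/q_k = 969/44
→ (969, 44).  Check: 969²=938961, 485·44²=938960, difference 1.
(x_2, y_2) = (969·969 + 485·44·44, 969·44 + 44·969) = (1877921, 85272)
(x_3, y_3) = (969·1877921 + 485·44·85272, 969·85272 + 44·1877921) = (3639409929, 165257092)
(x_4, y_4) = (969·3639409929 + 485·44·165257092, 969·165257092 + 44·3639409929) = (7053174564481, 320268159024)
(x_5, y_5) = (969·7053174564481 + 485·44·320268159024, 969·320268159024 + 44·7053174564481) = (13669048666554249, 620679526931420)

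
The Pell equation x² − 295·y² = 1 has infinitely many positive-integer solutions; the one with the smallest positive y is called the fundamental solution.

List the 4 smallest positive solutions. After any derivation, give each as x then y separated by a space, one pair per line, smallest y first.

2024999 117900
8201241900001 477494764200
33215013292518224999 1933852840020353700
134520737404664024967600001 7832100134376274949528400

d=295: √d = [17; 5,1,2,3,2,6,2,3,2,1,5,34] (ℓ=12, even), read p_11/q_11
k=0  a_k=17  p_k/q_k = 17/1
…
k=2  a_k=1  p_k/q_k = 103/6
…
k=6  a_k=6  p_k/q_k = 14479/843
…
k=8  a_k=3  p_k/q_k = 108103/6294
…
k=10  a_k=1  p_k/q_k = 355517/20699
k=11  a_k=5  p_k/q_k = 2024999/117900
→ (2024999, 117900).  Check: 2024999²=4100620950001, 295·117900²=4100620950000, difference 1.
(x_2, y_2) = (2024999·2024999 + 295·117900·117900, 2024999·117900 + 117900·2024999) = (8201241900001, 477494764200)
(x_3, y_3) = (2024999·8201241900001 + 295·117900·477494764200, 2024999·477494764200 + 117900·8201241900001) = (33215013292518224999, 1933852840020353700)
(x_4, y_4) = (2024999·33215013292518224999 + 295·117900·1933852840020353700, 2024999·1933852840020353700 + 117900·33215013292518224999) = (134520737404664024967600001, 7832100134376274949528400)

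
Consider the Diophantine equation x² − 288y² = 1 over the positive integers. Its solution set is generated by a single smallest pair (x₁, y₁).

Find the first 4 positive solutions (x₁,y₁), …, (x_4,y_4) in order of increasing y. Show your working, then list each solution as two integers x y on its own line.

17 1
577 34
19601 1155
665857 39236

[16; 1,32] for √288; ℓ=2 ⇒ convergent index 1
k=0  a_k=16  p_k/q_k = 16/1
k=1  a_k=1  p_k/q_k = 17/1
→ (17, 1).  Check: 17²=289, 288·1²=288, difference 1.
n=2: (17,1)∘(17,1) = (17·17+288·1·1, 17·1+1·17) = (577,34)
n=3: (577,34)∘(17,1) = (17·577+288·1·34, 17·34+1·577) = (19601,1155)
n=4: (19601,1155)∘(17,1) = (17·19601+288·1·1155, 17·1155+1·19601) = (665857,39236)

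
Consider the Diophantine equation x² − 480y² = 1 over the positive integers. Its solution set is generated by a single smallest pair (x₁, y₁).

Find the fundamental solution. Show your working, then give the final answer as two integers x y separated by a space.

241 11

d=480: √d = [21; 1,9,1,42] (ℓ=4, even), read p_3/q_3
i=0: a=21 ⇒ p=21, q=1
i=1: a=1 ⇒ p=22, q=1
i=2: a=9 ⇒ p=219, q=10
i=3: a=1 ⇒ p=241, q=11
(x₁, y₁) = (241, 11);  241² − 480·11² = 1 ✓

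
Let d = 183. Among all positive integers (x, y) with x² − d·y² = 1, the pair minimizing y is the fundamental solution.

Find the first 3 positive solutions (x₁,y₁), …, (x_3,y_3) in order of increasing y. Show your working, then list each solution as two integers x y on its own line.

d=183: √d = [13; 1,1,8,1,1,26] (ℓ=6, even), read p_5/q_5
i=0: a=13 ⇒ p=13, q=1
…
i=4: a=1 ⇒ p=257, q=19
i=5: a=1 ⇒ p=487, q=36
fundamental: x₁=487, y₁=36  (since 237169 − 183·1296 = 1)
k=2:  x_2 = 487·487+183·36·36 = 474337,  y_2 = 487·36+36·487 = 35064
k=3:  x_3 = 487·474337+183·36·35064 = 462003751,  y_3 = 487·35064+36·474337 = 34152300

487 36
474337 35064
462003751 34152300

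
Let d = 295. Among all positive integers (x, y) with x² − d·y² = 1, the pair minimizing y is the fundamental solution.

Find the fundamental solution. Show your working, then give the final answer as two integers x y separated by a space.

2024999 117900

d=295: √d = [17; 5,1,2,3,2,6,2,3,2,1,5,34] (ℓ=12, even), read p_11/q_11
i=0: a=17 ⇒ p=17, q=1
i=1: a=5 ⇒ p=86, q=5
i=2: a=1 ⇒ p=103, q=6
i=3: a=2 ⇒ p=292, q=17
i=4: a=3 ⇒ p=979, q=57
i=5: a=2 ⇒ p=2250, q=131
i=6: a=6 ⇒ p=14479, q=843
i=7: a=2 ⇒ p=31208, q=1817
i=8: a=3 ⇒ p=108103, q=6294
…
i=10: a=1 ⇒ p=355517, q=20699
i=11: a=5 ⇒ p=2024999, q=117900
fundamental: x₁=2024999, y₁=117900  (since 4100620950001 − 295·13900410000 = 1)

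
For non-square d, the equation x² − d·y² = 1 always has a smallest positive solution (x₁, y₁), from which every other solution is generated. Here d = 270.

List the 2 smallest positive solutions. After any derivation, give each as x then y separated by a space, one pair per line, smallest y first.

√270 → a₀=16, period (2,3,6,3,2,32); ℓ=6 even so k=5
a_0=16:  p_0=16·1+0=16,  q_0=16·0+1=1
…
a_4=3:  p_4=3·723+115=2284,  q_4=3·44+7=139
a_5=2:  p_5=2·2284+723=5291,  q_5=2·139+44=322
→ (5291, 322).  Check: 5291²=27994681, 270·322²=27994680, difference 1.
n=2: (5291,322)∘(5291,322) = (5291·5291+270·322·322, 5291·322+322·5291) = (55989361,3407404)

5291 322
55989361 3407404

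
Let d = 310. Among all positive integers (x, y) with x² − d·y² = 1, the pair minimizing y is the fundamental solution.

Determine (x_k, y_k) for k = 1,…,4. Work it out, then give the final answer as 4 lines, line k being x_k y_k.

d=310: √d = [17; 1,1,1,1,5,…,1,1,34] (ℓ=16, even), read p_15/q_15
step 0: (17, 1)  from 17·(1,0) + (0,1)
…
step 3: (53, 3)  from 1·(35,2) + (18,1)
step 4: (88, 5)  from 1·(53,3) + (35,2)
step 5: (493, 28)  from 5·(88,5) + (53,3)
step 6: (1567, 89)  from 3·(493,28) + (88,5)
…
step 8: (5687, 323)  from 2·(2060,117) + (1567,89)
step 9: (7747, 440)  from 1·(5687,323) + (2060,117)
…
step 11: (152387, 8655)  from 5·(28928,1643) + (7747,440)
step 12: (181315, 10298)  from 1·(152387,8655) + (28928,1643)
step 13: (333702, 18953)  from 1·(181315,10298) + (152387,8655)
step 14: (515017, 29251)  from 1·(333702,18953) + (181315,10298)
step 15: (848719, 48204)  from 1·(515017,29251) + (333702,18953)
→ (848719, 48204).  Check: 848719²=720323940961, 310·48204²=720323940960, difference 1.
(x_2, y_2) = (848719·848719 + 310·48204·48204, 848719·48204 + 48204·848719) = (1440647881921, 81823301352)
(x_3, y_3) = (848719·1440647881921 + 310·48204·81823301352, 848719·81823301352 + 48204·1440647881921) = (2445410459391369679, 138889981000287972)
(x_4, y_4) = (848719·2445410459391369679 + 310·48204·138889981000287972, 848719·138889981000287972 + 48204·2445410459391369679) = (4150932639366927117300481, 235757131569084991314384)

848719 48204
1440647881921 81823301352
2445410459391369679 138889981000287972
4150932639366927117300481 235757131569084991314384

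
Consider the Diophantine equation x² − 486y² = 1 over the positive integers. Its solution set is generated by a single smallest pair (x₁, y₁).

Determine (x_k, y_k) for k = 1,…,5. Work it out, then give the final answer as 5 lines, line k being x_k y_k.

√486 = [22; 22,44, …], period ℓ=2 (even) → k=1
step 0: (22, 1)  from 22·(1,0) + (0,1)
step 1: (485, 22)  from 22·(22,1) + (1,0)
fundamental: x₁=485, y₁=22  (since 235225 − 486·484 = 1)
k=2:  x_2 = 485·485+486·22·22 = 470449,  y_2 = 485·22+22·485 = 21340
k=3:  x_3 = 485·470449+486·22·21340 = 456335045,  y_3 = 485·21340+22·470449 = 20699778
k=4:  x_4 = 485·456335045+486·22·20699778 = 442644523201,  y_4 = 485·20699778+22·456335045 = 20078763320
k=5:  x_5 = 485·442644523201+486·22·20078763320 = 429364731169925,  y_5 = 485·20078763320+22·442644523201 = 19476379720622

485 22
470449 21340
456335045 20699778
442644523201 20078763320
429364731169925 19476379720622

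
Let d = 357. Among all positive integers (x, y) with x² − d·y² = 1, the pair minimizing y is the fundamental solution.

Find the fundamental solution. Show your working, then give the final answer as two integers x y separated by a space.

3401 180

√357 = [18; 1,8,2,8,1,36, …], period ℓ=6 (even) → k=5
step 0: (18, 1)  from 18·(1,0) + (0,1)
step 1: (19, 1)  from 1·(18,1) + (1,0)
step 2: (170, 9)  from 8·(19,1) + (18,1)
…
step 4: (3042, 161)  from 8·(359,19) + (170,9)
step 5: (3401, 180)  from 1·(3042,161) + (359,19)
(x₁, y₁) = (3401, 180);  3401² − 357·180² = 1 ✓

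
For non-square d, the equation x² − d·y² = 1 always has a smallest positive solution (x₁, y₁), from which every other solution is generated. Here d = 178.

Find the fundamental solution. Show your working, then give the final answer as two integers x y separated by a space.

√178 → a₀=13, period (2,1,12,1,2,26); ℓ=6 even so k=5
a_0=13:  p_0=13·1+0=13,  q_0=13·0+1=1
a_1=2:  p_1=2·13+1=27,  q_1=2·1+0=2
…
a_3=12:  p_3=12·40+27=507,  q_3=12·3+2=38
a_4=1:  p_4=1·507+40=547,  q_4=1·38+3=41
a_5=2:  p_5=2·547+507=1601,  q_5=2·41+38=120
fundamental: x₁=1601, y₁=120  (since 2563201 − 178·14400 = 1)

1601 120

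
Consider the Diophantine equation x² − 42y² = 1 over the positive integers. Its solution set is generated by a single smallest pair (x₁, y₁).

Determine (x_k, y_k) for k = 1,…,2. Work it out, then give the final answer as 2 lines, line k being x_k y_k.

[6; 2,12] for √42; ℓ=2 ⇒ convergent index 1
i=0: a=6 ⇒ p=6, q=1
i=1: a=2 ⇒ p=13, q=2
fundamental: x₁=13, y₁=2  (since 169 − 42·4 = 1)
n=2: (13,2)∘(13,2) = (13·13+42·2·2, 13·2+2·13) = (337,52)

13 2
337 52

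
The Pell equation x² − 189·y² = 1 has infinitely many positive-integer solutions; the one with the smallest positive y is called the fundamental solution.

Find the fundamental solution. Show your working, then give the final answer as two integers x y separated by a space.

55 4

√189 = [13; 1,2,1,26, …], period ℓ=4 (even) → k=3
step 0: (13, 1)  from 13·(1,0) + (0,1)
step 1: (14, 1)  from 1·(13,1) + (1,0)
step 2: (41, 3)  from 2·(14,1) + (13,1)
step 3: (55, 4)  from 1·(41,3) + (14,1)
→ (55, 4).  Check: 55²=3025, 189·4²=3024, difference 1.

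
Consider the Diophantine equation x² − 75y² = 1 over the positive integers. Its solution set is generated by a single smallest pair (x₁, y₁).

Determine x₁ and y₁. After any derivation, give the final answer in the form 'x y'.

[8; 1,1,1,16] for √75; ℓ=4 ⇒ convergent index 3
step 0: (8, 1)  from 8·(1,0) + (0,1)
…
step 2: (17, 2)  from 1·(9,1) + (8,1)
step 3: (26, 3)  from 1·(17,2) + (9,1)
fundamental: x₁=26, y₁=3  (since 676 − 75·9 = 1)

26 3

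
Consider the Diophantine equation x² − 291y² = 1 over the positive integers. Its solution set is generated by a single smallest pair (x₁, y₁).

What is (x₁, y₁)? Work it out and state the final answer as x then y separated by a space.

290 17

[17; 17,34] for √291; ℓ=2 ⇒ convergent index 1
a_0=17:  p_0=17·1+0=17,  q_0=17·0+1=1
a_1=17:  p_1=17·17+1=290,  q_1=17·1+0=17
→ (290, 17).  Check: 290²=84100, 291·17²=84099, difference 1.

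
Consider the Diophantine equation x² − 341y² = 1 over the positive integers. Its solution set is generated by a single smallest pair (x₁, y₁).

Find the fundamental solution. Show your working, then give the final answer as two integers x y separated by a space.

√341 = [18; 2,6,1,8,2,…,6,2,36, …], period ℓ=14 (even) → k=13
i=0: a=18 ⇒ p=18, q=1
i=1: a=2 ⇒ p=37, q=2
i=2: a=6 ⇒ p=240, q=13
…
i=4: a=8 ⇒ p=2456, q=133
i=5: a=2 ⇒ p=5189, q=281
…
i=9: a=2 ⇒ p=76727, q=4155
i=10: a=8 ⇒ p=641940, q=34763
i=11: a=1 ⇒ p=718667, q=38918
i=12: a=6 ⇒ p=4953942, q=268271
i=13: a=2 ⇒ p=10626551, q=575460
(x₁, y₁) = (10626551, 575460);  10626551² − 341·575460² = 1 ✓

10626551 575460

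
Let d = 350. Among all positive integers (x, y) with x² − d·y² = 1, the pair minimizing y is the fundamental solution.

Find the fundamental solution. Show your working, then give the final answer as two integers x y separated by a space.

449 24

√350 = [18; 1,2,2,2,1,36, …], period ℓ=6 (even) → k=5
i=0: a=18 ⇒ p=18, q=1
i=1: a=1 ⇒ p=19, q=1
i=2: a=2 ⇒ p=56, q=3
i=3: a=2 ⇒ p=131, q=7
i=4: a=2 ⇒ p=318, q=17
i=5: a=1 ⇒ p=449, q=24
(x₁, y₁) = (449, 24);  449² − 350·24² = 1 ✓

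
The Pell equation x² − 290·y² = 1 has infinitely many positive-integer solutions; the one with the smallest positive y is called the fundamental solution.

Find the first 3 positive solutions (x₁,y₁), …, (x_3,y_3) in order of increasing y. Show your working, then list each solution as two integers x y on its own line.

579 34
670481 39372
776416419 45592742

d=290: √d = [17; 34] (ℓ=1, odd), read p_1/q_1
k=0  a_k=17  p_k/q_k = 17/1
k=1  a_k=34  p_k/q_k = 579/34
fundamental: x₁=579, y₁=34  (since 335241 − 290·1156 = 1)
n=2: (579,34)∘(579,34) = (579·579+290·34·34, 579·34+34·579) = (670481,39372)
n=3: (670481,39372)∘(579,34) = (579·670481+290·34·39372, 579·39372+34·670481) = (776416419,45592742)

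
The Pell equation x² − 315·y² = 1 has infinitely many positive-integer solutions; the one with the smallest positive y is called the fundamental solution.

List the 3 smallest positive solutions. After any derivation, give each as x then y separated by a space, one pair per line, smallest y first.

√315 → a₀=17, period (1,2,1,34); ℓ=4 even so k=3
a_0=17:  p_0=17·1+0=17,  q_0=17·0+1=1
a_1=1:  p_1=1·17+1=18,  q_1=1·1+0=1
a_2=2:  p_2=2·18+17=53,  q_2=2·1+1=3
a_3=1:  p_3=1·53+18=71,  q_3=1·3+1=4
fundamental: x₁=71, y₁=4  (since 5041 − 315·16 = 1)
(71+4√315)^2 = 10081 + 568√315
(71+4√315)^3 = 1431431 + 80652√315

71 4
10081 568
1431431 80652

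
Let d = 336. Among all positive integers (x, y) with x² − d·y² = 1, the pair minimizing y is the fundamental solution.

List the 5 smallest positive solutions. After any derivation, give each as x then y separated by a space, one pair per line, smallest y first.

55 3
6049 330
665335 36297
73180801 3992340
8049222775 439121103

d=336: √d = [18; 3,36] (ℓ=2, even), read p_1/q_1
step 0: (18, 1)  from 18·(1,0) + (0,1)
step 1: (55, 3)  from 3·(18,1) + (1,0)
→ (55, 3).  Check: 55²=3025, 336·3²=3024, difference 1.
k=2:  x_2 = 55·55+336·3·3 = 6049,  y_2 = 55·3+3·55 = 330
k=3:  x_3 = 55·6049+336·3·330 = 665335,  y_3 = 55·330+3·6049 = 36297
k=4:  x_4 = 55·665335+336·3·36297 = 73180801,  y_4 = 55·36297+3·665335 = 3992340
k=5:  x_5 = 55·73180801+336·3·3992340 = 8049222775,  y_5 = 55·3992340+3·73180801 = 439121103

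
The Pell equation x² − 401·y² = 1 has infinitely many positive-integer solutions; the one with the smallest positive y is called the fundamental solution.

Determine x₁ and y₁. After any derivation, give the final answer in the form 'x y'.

801 40

√401 = [20; 40, …], period ℓ=1 (odd) → k=1
i=0: a=20 ⇒ p=20, q=1
i=1: a=40 ⇒ p=801, q=40
fundamental: x₁=801, y₁=40  (since 641601 − 401·1600 = 1)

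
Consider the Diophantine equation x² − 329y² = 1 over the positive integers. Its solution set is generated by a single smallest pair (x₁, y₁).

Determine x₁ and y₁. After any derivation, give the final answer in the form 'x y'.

2376415 131016

d=329: √d = [18; 7,4,2,1,1,4,1,1,2,4,7,36] (ℓ=12, even), read p_11/q_11
step 0: (18, 1)  from 18·(1,0) + (0,1)
…
step 3: (1179, 65)  from 2·(526,29) + (127,7)
step 4: (1705, 94)  from 1·(1179,65) + (526,29)
step 5: (2884, 159)  from 1·(1705,94) + (1179,65)
…
step 7: (16125, 889)  from 1·(13241,730) + (2884,159)
…
step 9: (74857, 4127)  from 2·(29366,1619) + (16125,889)
step 10: (328794, 18127)  from 4·(74857,4127) + (29366,1619)
step 11: (2376415, 131016)  from 7·(328794,18127) + (74857,4127)
fundamental: x₁=2376415, y₁=131016  (since 5647348252225 − 329·17165192256 = 1)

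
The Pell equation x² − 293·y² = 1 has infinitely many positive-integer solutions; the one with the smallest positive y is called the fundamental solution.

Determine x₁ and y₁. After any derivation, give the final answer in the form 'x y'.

12320649 719780

√293 → a₀=17, period (8,1,1,8,34); ℓ=5 odd so k=9
k=0  a_k=17  p_k/q_k = 17/1
…
k=4  a_k=8  p_k/q_k = 2482/145
…
k=6  a_k=8  p_k/q_k = 679914/39721
k=7  a_k=1  p_k/q_k = 764593/44668
k=8  a_k=1  p_k/q_k = 1444507/84389
k=9  a_k=8  p_k/q_k = 12320649/719780
fundamental: x₁=12320649, y₁=719780  (since 151798391781201 − 293·518083248400 = 1)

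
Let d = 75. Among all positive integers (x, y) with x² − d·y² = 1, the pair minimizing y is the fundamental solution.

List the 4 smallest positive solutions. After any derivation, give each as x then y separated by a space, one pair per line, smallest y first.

26 3
1351 156
70226 8109
3650401 421512

√75 = [8; 1,1,1,16, …], period ℓ=4 (even) → k=3
step 0: (8, 1)  from 8·(1,0) + (0,1)
step 1: (9, 1)  from 1·(8,1) + (1,0)
step 2: (17, 2)  from 1·(9,1) + (8,1)
step 3: (26, 3)  from 1·(17,2) + (9,1)
(x₁, y₁) = (26, 3);  26² − 75·3² = 1 ✓
k=2:  x_2 = 26·26+75·3·3 = 1351,  y_2 = 26·3+3·26 = 156
k=3:  x_3 = 26·1351+75·3·156 = 70226,  y_3 = 26·156+3·1351 = 8109
k=4:  x_4 = 26·70226+75·3·8109 = 3650401,  y_4 = 26·8109+3·70226 = 421512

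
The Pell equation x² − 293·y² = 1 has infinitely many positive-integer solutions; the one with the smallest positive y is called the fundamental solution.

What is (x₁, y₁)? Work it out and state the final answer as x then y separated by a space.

[17; 8,1,1,8,34] for √293; ℓ=5 ⇒ convergent index 9
a_0=17:  p_0=17·1+0=17,  q_0=17·0+1=1
a_1=8:  p_1=8·17+1=137,  q_1=8·1+0=8
a_2=1:  p_2=1·137+17=154,  q_2=1·8+1=9
a_3=1:  p_3=1·154+137=291,  q_3=1·9+8=17
…
a_5=34:  p_5=34·2482+291=84679,  q_5=34·145+17=4947
…
a_7=1:  p_7=1·679914+84679=764593,  q_7=1·39721+4947=44668
a_8=1:  p_8=1·764593+679914=1444507,  q_8=1·44668+39721=84389
a_9=8:  p_9=8·1444507+764593=12320649,  q_9=8·84389+44668=719780
fundamental: x₁=12320649, y₁=719780  (since 151798391781201 − 293·518083248400 = 1)

12320649 719780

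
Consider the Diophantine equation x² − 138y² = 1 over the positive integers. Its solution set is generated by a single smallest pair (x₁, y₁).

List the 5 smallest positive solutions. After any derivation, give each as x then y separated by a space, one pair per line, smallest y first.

47 4
4417 376
415151 35340
39019777 3321584
3667443887 312193556

d=138: √d = [11; 1,2,1,22] (ℓ=4, even), read p_3/q_3
k=0  a_k=11  p_k/q_k = 11/1
k=1  a_k=1  p_k/q_k = 12/1
k=2  a_k=2  p_k/q_k = 35/3
k=3  a_k=1  p_k/q_k = 47/4
→ (47, 4).  Check: 47²=2209, 138·4²=2208, difference 1.
(x_2, y_2) = (47·47 + 138·4·4, 47·4 + 4·47) = (4417, 376)
(x_3, y_3) = (47·4417 + 138·4·376, 47·376 + 4·4417) = (415151, 35340)
(x_4, y_4) = (47·415151 + 138·4·35340, 47·35340 + 4·415151) = (39019777, 3321584)
(x_5, y_5) = (47·39019777 + 138·4·3321584, 47·3321584 + 4·39019777) = (3667443887, 312193556)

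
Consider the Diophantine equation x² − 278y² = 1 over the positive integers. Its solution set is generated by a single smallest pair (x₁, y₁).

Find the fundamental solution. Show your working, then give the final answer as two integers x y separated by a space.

2501 150

√278 = [16; 1,2,16,2,1,32, …], period ℓ=6 (even) → k=5
a_0=16:  p_0=16·1+0=16,  q_0=16·0+1=1
a_1=1:  p_1=1·16+1=17,  q_1=1·1+0=1
…
a_3=16:  p_3=16·50+17=817,  q_3=16·3+1=49
a_4=2:  p_4=2·817+50=1684,  q_4=2·49+3=101
a_5=1:  p_5=1·1684+817=2501,  q_5=1·101+49=150
→ (2501, 150).  Check: 2501²=6255001, 278·150²=6255000, difference 1.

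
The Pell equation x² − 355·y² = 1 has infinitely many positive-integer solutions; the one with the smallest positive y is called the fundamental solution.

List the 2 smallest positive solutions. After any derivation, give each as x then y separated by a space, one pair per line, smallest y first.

954809 50676
1823320452961 96771801768

√355 = [18; 1,5,3,3,1,6,1,3,3,5,1,36, …], period ℓ=12 (even) → k=11
i=0: a=18 ⇒ p=18, q=1
…
i=6: a=6 ⇒ p=10457, q=555
…
i=8: a=3 ⇒ p=46463, q=2466
…
i=10: a=5 ⇒ p=803418, q=42641
i=11: a=1 ⇒ p=954809, q=50676
fundamental: x₁=954809, y₁=50676  (since 911660226481 − 355·2568056976 = 1)
(954809+50676√355)^2 = 1823320452961 + 96771801768√355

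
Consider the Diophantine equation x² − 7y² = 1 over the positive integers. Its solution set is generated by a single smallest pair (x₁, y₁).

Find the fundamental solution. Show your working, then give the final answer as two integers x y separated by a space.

8 3

d=7: √d = [2; 1,1,1,4] (ℓ=4, even), read p_3/q_3
k=0  a_k=2  p_k/q_k = 2/1
…
k=2  a_k=1  p_k/q_k = 5/2
k=3  a_k=1  p_k/q_k = 8/3
(x₁, y₁) = (8, 3);  8² − 7·3² = 1 ✓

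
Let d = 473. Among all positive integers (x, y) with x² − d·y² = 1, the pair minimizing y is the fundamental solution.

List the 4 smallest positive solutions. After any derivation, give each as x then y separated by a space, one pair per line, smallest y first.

d=473: √d = [21; 1,2,1,42] (ℓ=4, even), read p_3/q_3
a_0=21:  p_0=21·1+0=21,  q_0=21·0+1=1
…
a_2=2:  p_2=2·22+21=65,  q_2=2·1+1=3
a_3=1:  p_3=1·65+22=87,  q_3=1·3+1=4
→ (87, 4).  Check: 87²=7569, 473·4²=7568, difference 1.
(87+4√473)^2 = 15137 + 696√473
(87+4√473)^3 = 2633751 + 121100√473
(87+4√473)^4 = 458257537 + 21070704√473

87 4
15137 696
2633751 121100
458257537 21070704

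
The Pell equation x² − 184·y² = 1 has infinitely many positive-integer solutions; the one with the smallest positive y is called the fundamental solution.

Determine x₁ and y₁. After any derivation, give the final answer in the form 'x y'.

[13; 1,1,3,2,1,2,1,2,3,1,1,26] for √184; ℓ=12 ⇒ convergent index 11
k=0  a_k=13  p_k/q_k = 13/1
k=1  a_k=1  p_k/q_k = 14/1
k=2  a_k=1  p_k/q_k = 27/2
k=3  a_k=3  p_k/q_k = 95/7
k=4  a_k=2  p_k/q_k = 217/16
…
k=6  a_k=2  p_k/q_k = 841/62
k=7  a_k=1  p_k/q_k = 1153/85
k=8  a_k=2  p_k/q_k = 3147/232
…
k=10  a_k=1  p_k/q_k = 13741/1013
k=11  a_k=1  p_k/q_k = 24335/1794
fundamental: x₁=24335, y₁=1794  (since 592192225 − 184·3218436 = 1)

24335 1794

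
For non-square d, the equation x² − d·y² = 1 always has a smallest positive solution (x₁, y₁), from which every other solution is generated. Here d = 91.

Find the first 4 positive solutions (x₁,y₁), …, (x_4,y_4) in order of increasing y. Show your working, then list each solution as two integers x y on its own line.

√91 = [9; 1,1,5,1,5,1,1,18, …], period ℓ=8 (even) → k=7
k=0  a_k=9  p_k/q_k = 9/1
k=1  a_k=1  p_k/q_k = 10/1
…
k=3  a_k=5  p_k/q_k = 105/11
…
k=6  a_k=1  p_k/q_k = 849/89
k=7  a_k=1  p_k/q_k = 1574/165
(x₁, y₁) = (1574, 165);  1574² − 91·165² = 1 ✓
(x_2, y_2) = (1574·1574 + 91·165·165, 1574·165 + 165·1574) = (4954951, 519420)
(x_3, y_3) = (1574·4954951 + 91·165·519420, 1574·519420 + 165·4954951) = (15598184174, 1635133995)
(x_4, y_4) = (1574·15598184174 + 91·165·1635133995, 1574·1635133995 + 165·15598184174) = (49103078824801, 5147401296840)

1574 165
4954951 519420
15598184174 1635133995
49103078824801 5147401296840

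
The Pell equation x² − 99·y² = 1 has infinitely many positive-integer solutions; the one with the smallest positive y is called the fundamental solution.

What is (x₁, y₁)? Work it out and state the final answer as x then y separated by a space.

10 1

√99 = [9; 1,18, …], period ℓ=2 (even) → k=1
step 0: (9, 1)  from 9·(1,0) + (0,1)
step 1: (10, 1)  from 1·(9,1) + (1,0)
(x₁, y₁) = (10, 1);  10² − 99·1² = 1 ✓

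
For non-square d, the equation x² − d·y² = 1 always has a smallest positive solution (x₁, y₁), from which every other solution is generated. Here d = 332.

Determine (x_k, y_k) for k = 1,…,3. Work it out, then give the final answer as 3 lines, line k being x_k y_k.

d=332: √d = [18; 4,1,1,8,1,1,4,36] (ℓ=8, even), read p_7/q_7
k=0  a_k=18  p_k/q_k = 18/1
…
k=3  a_k=1  p_k/q_k = 164/9
…
k=5  a_k=1  p_k/q_k = 1567/86
k=6  a_k=1  p_k/q_k = 2970/163
k=7  a_k=4  p_k/q_k = 13447/738
(x₁, y₁) = (13447, 738);  13447² − 332·738² = 1 ✓
(x_2, y_2) = (13447·13447 + 332·738·738, 13447·738 + 738·13447) = (361643617, 19847772)
(x_3, y_3) = (13447·361643617 + 332·738·19847772, 13447·19847772 + 738·361643617) = (9726043422151, 533785979430)

13447 738
361643617 19847772
9726043422151 533785979430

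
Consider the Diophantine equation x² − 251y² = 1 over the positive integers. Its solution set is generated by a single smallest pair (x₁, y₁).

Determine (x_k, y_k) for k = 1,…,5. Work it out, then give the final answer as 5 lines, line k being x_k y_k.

d=251: √d = [15; 1,5,2,1,2,…,5,1,30] (ℓ=14, even), read p_13/q_13
k=0  a_k=15  p_k/q_k = 15/1
…
k=2  a_k=5  p_k/q_k = 95/6
k=3  a_k=2  p_k/q_k = 206/13
k=4  a_k=1  p_k/q_k = 301/19
k=5  a_k=2  p_k/q_k = 808/51
k=6  a_k=2  p_k/q_k = 1917/121
k=7  a_k=15  p_k/q_k = 29563/1866
…
k=9  a_k=2  p_k/q_k = 151649/9572
k=10  a_k=1  p_k/q_k = 212692/13425
k=11  a_k=2  p_k/q_k = 577033/36422
k=12  a_k=5  p_k/q_k = 3097857/195535
k=13  a_k=1  p_k/q_k = 3674890/231957
→ (3674890, 231957).  Check: 3674890²=13504816512100, 251·231957²=13504816512099, difference 1.
n=2: (3674890,231957)∘(3674890,231957) = (3674890·3674890+251·231957·231957, 3674890·231957+231957·3674890) = (27009633024199,1704832919460)
n=3: (27009633024199,1704832919460)∘(3674890,231957) = (3674890·27009633024199+251·231957·1704832919460, 3674890·1704832919460+231957·27009633024199) = (198514860608593651330,12530146894788486843)
n=4: (198514860608593651330,12530146894788486843)∘(3674890,231957) = (3674890·198514860608593651330+251·231957·12530146894788486843, 3674890·12530146894788486843+231957·198514860608593651330) = (1459040552203802437039183201,92093823044376819996025080)
n=5: (1459040552203802437039183201,92093823044376819996025080)∘(3674890,231957) = (3674890·1459040552203802437039183201+251·231957·92093823044376819996025080, 3674890·92093823044376819996025080+231957·1459040552203802437039183201) = (10723627069776264560841239313394450,676869338735087333923490423995557)

3674890 231957
27009633024199 1704832919460
198514860608593651330 12530146894788486843
1459040552203802437039183201 92093823044376819996025080
10723627069776264560841239313394450 676869338735087333923490423995557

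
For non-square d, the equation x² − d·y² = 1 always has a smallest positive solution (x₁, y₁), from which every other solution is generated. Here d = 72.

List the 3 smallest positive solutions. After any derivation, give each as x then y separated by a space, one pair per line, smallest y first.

17 2
577 68
19601 2310

[8; 2,16] for √72; ℓ=2 ⇒ convergent index 1
step 0: (8, 1)  from 8·(1,0) + (0,1)
step 1: (17, 2)  from 2·(8,1) + (1,0)
fundamental: x₁=17, y₁=2  (since 289 − 72·4 = 1)
(17+2√72)^2 = 577 + 68√72
(17+2√72)^3 = 19601 + 2310√72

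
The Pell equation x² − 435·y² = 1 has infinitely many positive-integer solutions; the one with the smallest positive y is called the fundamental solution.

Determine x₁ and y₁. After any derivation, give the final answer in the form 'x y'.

[20; 1,5,1,40] for √435; ℓ=4 ⇒ convergent index 3
step 0: (20, 1)  from 20·(1,0) + (0,1)
…
step 2: (125, 6)  from 5·(21,1) + (20,1)
step 3: (146, 7)  from 1·(125,6) + (21,1)
fundamental: x₁=146, y₁=7  (since 21316 − 435·49 = 1)

146 7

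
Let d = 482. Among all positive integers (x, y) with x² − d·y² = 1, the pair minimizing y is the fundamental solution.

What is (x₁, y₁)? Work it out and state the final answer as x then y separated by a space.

d=482: √d = [21; 1,20,1,42] (ℓ=4, even), read p_3/q_3
step 0: (21, 1)  from 21·(1,0) + (0,1)
…
step 2: (461, 21)  from 20·(22,1) + (21,1)
step 3: (483, 22)  from 1·(461,21) + (22,1)
→ (483, 22).  Check: 483²=233289, 482·22²=233288, difference 1.

483 22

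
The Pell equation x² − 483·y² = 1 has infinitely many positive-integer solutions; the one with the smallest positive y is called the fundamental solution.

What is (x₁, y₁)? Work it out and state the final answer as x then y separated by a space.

√483 = [21; 1,42, …], period ℓ=2 (even) → k=1
step 0: (21, 1)  from 21·(1,0) + (0,1)
step 1: (22, 1)  from 1·(21,1) + (1,0)
(x₁, y₁) = (22, 1);  22² − 483·1² = 1 ✓

22 1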